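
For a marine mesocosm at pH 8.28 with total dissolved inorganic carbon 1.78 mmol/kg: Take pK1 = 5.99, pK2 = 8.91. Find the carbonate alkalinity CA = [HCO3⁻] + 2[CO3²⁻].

CA = 2.11 mmol/kg

CA = [HCO3⁻] + 2[CO3²⁻] = (α₁ + 2α₂)·DIC
At pH 8.28: [H⁺]/K1 = 10^-2.29 = 0.0051286, K2/[H⁺] = 10^-0.63 = 0.23442
α₁ = 1/(1 + 0.0051286 + 0.23442) = 1/1.2396 = 0.8067; α₂ = α₁·K2/[H⁺] = 0.1891
α₁ + 2α₂ = 1.1850
CA = 1.1850 × 1.78 = 2.11 mmol/kg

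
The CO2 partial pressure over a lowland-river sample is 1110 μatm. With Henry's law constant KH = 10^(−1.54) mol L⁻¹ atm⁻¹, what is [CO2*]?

[CO2*] = 32.0 μmol/L

KH = 10^(−1.54) = 2.884×10^-2 mol L⁻¹ atm⁻¹
[CO2*] = KH · pCO2 = 2.884×10^-2 × 1110×10^-6 atm = 3.20×10^-5 mol/L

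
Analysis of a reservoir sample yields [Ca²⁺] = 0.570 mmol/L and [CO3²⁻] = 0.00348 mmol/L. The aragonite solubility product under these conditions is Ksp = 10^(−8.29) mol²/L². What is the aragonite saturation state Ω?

Ω = 0.387

Ksp = 10^(−8.29) = 5.129×10^-9
Ω = [Ca²⁺][CO3²⁻]/Ksp = (0.570×10^-3)(0.00348×10^-3) / 5.129×10^-9 = 0.387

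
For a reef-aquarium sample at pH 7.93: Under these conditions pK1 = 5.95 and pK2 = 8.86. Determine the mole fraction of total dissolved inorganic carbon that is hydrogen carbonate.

α₁ = 1 / (1 + [H⁺]/K1 + K2/[H⁺]) = 1 / (1 + 10^-1.98 + 10^-0.93)
   = 1 / (1 + 0.010471 + 0.11749) = 1/1.1280 = 0.8866

α₁ = 0.887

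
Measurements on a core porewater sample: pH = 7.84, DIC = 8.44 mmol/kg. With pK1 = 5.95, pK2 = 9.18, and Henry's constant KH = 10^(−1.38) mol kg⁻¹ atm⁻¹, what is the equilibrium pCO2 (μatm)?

α₀ = 1 / (1 + K1/[H⁺] + K1K2/[H⁺]²) = 1 / (1 + 10^+1.89 + 10^+0.55)
   = 1 / (1 + 77.625 + 3.5481) = 1/82.173 = 0.01217
[CO2*] = α₀ × DIC = 0.01217 × 8.44 = 0.1027 mmol/kg
pCO2 = [CO2*]/KH = 1.027×10^-4 / 4.169×10^-2 = 2460 μatm

pCO2 = 2460 μatm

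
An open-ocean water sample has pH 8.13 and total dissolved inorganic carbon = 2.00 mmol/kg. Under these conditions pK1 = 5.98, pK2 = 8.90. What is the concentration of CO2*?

α₀ = 1 / (1 + K1/[H⁺] + K1K2/[H⁺]²) = 1 / (1 + 10^+2.15 + 10^+1.38)
   = 1 / (1 + 141.25 + 23.988) = 1/166.24 = 0.006015
[CO2*] = α₀ × DIC = 0.006015 × 2.00 = 0.0120 mmol/kg = 12.0 μmol/kg

[CO2*] = 12.0 μmol/kg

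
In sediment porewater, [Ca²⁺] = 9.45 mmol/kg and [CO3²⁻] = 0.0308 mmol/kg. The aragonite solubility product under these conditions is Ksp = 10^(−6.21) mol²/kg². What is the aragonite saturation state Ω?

Ω = 0.472

Ksp = 10^(−6.21) = 6.166×10^-7
Ω = [Ca²⁺][CO3²⁻]/Ksp = (9.45×10^-3)(0.0308×10^-3) / 6.166×10^-7 = 0.472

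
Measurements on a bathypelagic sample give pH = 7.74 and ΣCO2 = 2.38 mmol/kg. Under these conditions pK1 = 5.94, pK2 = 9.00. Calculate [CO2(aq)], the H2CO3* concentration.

α₀ = 1 / (1 + K1/[H⁺] + K1K2/[H⁺]²) = 1 / (1 + 10^+1.80 + 10^+0.54)
   = 1 / (1 + 63.096 + 3.4674) = 1/67.563 = 0.01480
[CO2*] = α₀ × DIC = 0.01480 × 2.38 = 0.0352 mmol/kg

[CO2*] = 0.0352 mmol/kg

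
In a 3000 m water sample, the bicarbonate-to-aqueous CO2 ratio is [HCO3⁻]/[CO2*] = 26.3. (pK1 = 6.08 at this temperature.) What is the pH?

pH = 7.50

From K1 = [H⁺][HCO3⁻]/[CO2*]:  pH = pK1 + log₁₀([HCO3⁻]/[CO2*])
log₁₀(26.3) = +1.420
pH = 6.08 + (+1.420) = 7.50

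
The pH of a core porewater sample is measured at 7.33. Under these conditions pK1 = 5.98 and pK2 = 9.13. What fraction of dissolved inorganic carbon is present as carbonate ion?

α₂ = 0.0149

α₂ = 1 / (1 + [H⁺]/K2 + [H⁺]²/(K1K2)) = 1 / (1 + 10^+1.80 + 10^+0.45)
   = 1 / (1 + 63.096 + 2.8184) = 1/66.914 = 0.01494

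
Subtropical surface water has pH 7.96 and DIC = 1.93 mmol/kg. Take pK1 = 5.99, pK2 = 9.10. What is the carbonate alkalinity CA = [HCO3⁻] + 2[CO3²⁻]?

CA = [HCO3⁻] + 2[CO3²⁻] = (α₁ + 2α₂)·DIC
At pH 7.96: [H⁺]/K1 = 10^-1.97 = 0.010715, K2/[H⁺] = 10^-1.14 = 0.072444
α₁ = 1/(1 + 0.010715 + 0.072444) = 1/1.0832 = 0.9232; α₂ = α₁·K2/[H⁺] = 0.06688
α₁ + 2α₂ = 1.0570
CA = 1.0570 × 1.93 = 2.04 mmol/kg

CA = 2.04 mmol/kg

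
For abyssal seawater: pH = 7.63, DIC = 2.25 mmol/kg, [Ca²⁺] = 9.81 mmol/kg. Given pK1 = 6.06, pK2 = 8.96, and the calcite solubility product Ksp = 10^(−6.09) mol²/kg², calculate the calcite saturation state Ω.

α₂ = 1 / (1 + [H⁺]/K2 + [H⁺]²/(K1K2)) = 1 / (1 + 10^+1.33 + 10^-0.24)
   = 1 / (1 + 21.380 + 0.57544) = 1/22.955 = 0.04356
[CO3²⁻] = α₂ × DIC = 0.04356 × 2.25 = 0.09802 mmol/kg
Ksp = 10^(−6.09) = 8.128×10^-7
Ω = [Ca²⁺][CO3²⁻]/Ksp = (9.81×10^-3)(9.802×10^-5) / 8.128×10^-7 = 1.18

Ω = 1.18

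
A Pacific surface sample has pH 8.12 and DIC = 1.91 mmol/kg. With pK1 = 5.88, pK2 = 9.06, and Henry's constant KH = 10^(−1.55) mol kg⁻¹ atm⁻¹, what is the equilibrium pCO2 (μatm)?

pCO2 = 348 μatm

α₀ = 1 / (1 + K1/[H⁺] + K1K2/[H⁺]²) = 1 / (1 + 10^+2.24 + 10^+1.30)
   = 1 / (1 + 173.78 + 19.953) = 1/194.73 = 0.005135
[CO2*] = α₀ × DIC = 0.005135 × 1.91 = 0.009808 mmol/kg = 9.808 μmol/kg
pCO2 = [CO2*]/KH = 9.808×10^-6 / 2.818×10^-2 = 348 μatm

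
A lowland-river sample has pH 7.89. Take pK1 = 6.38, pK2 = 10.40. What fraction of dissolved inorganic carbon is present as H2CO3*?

α₀ = 0.0299

α₀ = 1 / (1 + K1/[H⁺] + K1K2/[H⁺]²) = 1 / (1 + 10^+1.51 + 10^-1.00)
   = 1 / (1 + 32.359 + 0.10000) = 1/33.459 = 0.02989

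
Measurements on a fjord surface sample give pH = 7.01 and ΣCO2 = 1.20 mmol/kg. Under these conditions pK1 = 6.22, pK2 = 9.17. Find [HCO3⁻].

[HCO3⁻] = 1.03 mmol/kg

α₁ = 1 / (1 + [H⁺]/K1 + K2/[H⁺]) = 1 / (1 + 10^-0.79 + 10^-2.16)
   = 1 / (1 + 0.16218 + 0.0069183) = 1/1.1691 = 0.8554
[HCO3⁻] = α₁ × DIC = 0.8554 × 1.20 = 1.03 mmol/kg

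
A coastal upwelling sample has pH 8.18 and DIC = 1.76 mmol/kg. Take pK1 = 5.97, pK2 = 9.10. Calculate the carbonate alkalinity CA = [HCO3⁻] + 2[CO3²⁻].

CA = [HCO3⁻] + 2[CO3²⁻] = (α₁ + 2α₂)·DIC
At pH 8.18: [H⁺]/K1 = 10^-2.21 = 0.0061660, K2/[H⁺] = 10^-0.92 = 0.12023
α₁ = 1/(1 + 0.0061660 + 0.12023) = 1/1.1264 = 0.8878; α₂ = α₁·K2/[H⁺] = 0.1067
α₁ + 2α₂ = 1.1013
CA = 1.1013 × 1.76 = 1.94 mmol/kg

CA = 1.94 mmol/kg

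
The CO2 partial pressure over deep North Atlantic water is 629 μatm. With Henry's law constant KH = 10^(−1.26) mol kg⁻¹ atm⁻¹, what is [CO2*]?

KH = 10^(−1.26) = 5.495×10^-2 mol kg⁻¹ atm⁻¹
[CO2*] = KH · pCO2 = 5.495×10^-2 × 629×10^-6 atm = 3.46×10^-5 mol/kg

[CO2*] = 34.6 μmol/kg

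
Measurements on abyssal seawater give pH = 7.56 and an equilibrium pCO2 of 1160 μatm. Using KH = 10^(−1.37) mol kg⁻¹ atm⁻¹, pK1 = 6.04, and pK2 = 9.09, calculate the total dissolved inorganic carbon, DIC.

[CO2*] = KH · pCO2 = 10^(−1.37) × 1160×10^-6 = 4.948×10^-5 mol/kg
α₀ = 1/(1 + K1/[H⁺] + K1K2/[H⁺]²) = 1/(1 + 10^+1.52 + 10^-0.01) = 0.02850
DIC = [CO2*]/α₀ = 4.948×10^-5 / 0.02850 = 1.74 mmol/kg

DIC = 1.74 mmol/kg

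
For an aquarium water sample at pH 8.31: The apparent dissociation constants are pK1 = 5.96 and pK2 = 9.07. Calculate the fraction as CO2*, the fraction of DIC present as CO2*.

α₀ = 1 / (1 + K1/[H⁺] + K1K2/[H⁺]²) = 1 / (1 + 10^+2.35 + 10^+1.59)
   = 1 / (1 + 223.87 + 38.905) = 1/263.78 = 0.003791

α₀ = 0.00379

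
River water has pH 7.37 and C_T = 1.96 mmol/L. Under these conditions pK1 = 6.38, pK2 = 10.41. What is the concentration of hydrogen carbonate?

[HCO3⁻] = 1.78 mmol/L

α₁ = 1 / (1 + [H⁺]/K1 + K2/[H⁺]) = 1 / (1 + 10^-0.99 + 10^-3.04)
   = 1 / (1 + 0.10233 + 0.00091201) = 1/1.1032 = 0.9064
[HCO3⁻] = α₁ × DIC = 0.9064 × 1.96 = 1.78 mmol/L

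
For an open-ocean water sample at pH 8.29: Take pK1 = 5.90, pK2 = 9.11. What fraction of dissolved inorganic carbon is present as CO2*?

α₀ = 0.00353

α₀ = 1 / (1 + K1/[H⁺] + K1K2/[H⁺]²) = 1 / (1 + 10^+2.39 + 10^+1.57)
   = 1 / (1 + 245.47 + 37.154) = 1/283.62 = 0.003526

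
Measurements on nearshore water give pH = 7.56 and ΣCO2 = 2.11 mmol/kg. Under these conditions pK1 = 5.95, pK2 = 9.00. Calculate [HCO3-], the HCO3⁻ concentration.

α₁ = 1 / (1 + [H⁺]/K1 + K2/[H⁺]) = 1 / (1 + 10^-1.61 + 10^-1.44)
   = 1 / (1 + 0.024547 + 0.036308) = 1/1.0609 = 0.9426
[HCO3⁻] = α₁ × DIC = 0.9426 × 2.11 = 1.99 mmol/kg

[HCO3⁻] = 1.99 mmol/kg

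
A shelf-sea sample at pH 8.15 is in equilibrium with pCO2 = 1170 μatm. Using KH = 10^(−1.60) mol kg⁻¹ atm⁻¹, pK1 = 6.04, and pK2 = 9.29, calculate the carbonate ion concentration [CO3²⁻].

[CO2*] = KH · pCO2 = 10^(−1.60) × 1170×10^-6 = 2.939×10^-5 mol/kg
α₀ = 1/(1 + K1/[H⁺] + K1K2/[H⁺]²) = 1/(1 + 10^+2.11 + 10^+0.97) = 0.007186
DIC = [CO2*]/α₀ = 2.939×10^-5 / 0.007186 = 4.090 mmol/kg
[CO3²⁻] = α₂·DIC; α₂ = 0.06706, so [CO3²⁻] = 0.06706 × 4.090 = 0.274 mmol/kg

[CO3²⁻] = 0.274 mmol/kg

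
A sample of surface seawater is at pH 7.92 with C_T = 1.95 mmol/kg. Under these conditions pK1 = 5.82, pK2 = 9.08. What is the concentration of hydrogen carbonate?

α₁ = 1 / (1 + [H⁺]/K1 + K2/[H⁺]) = 1 / (1 + 10^-2.10 + 10^-1.16)
   = 1 / (1 + 0.0079433 + 0.069183) = 1/1.0771 = 0.9284
[HCO3⁻] = α₁ × DIC = 0.9284 × 1.95 = 1.81 mmol/kg

[HCO3⁻] = 1.81 mmol/kg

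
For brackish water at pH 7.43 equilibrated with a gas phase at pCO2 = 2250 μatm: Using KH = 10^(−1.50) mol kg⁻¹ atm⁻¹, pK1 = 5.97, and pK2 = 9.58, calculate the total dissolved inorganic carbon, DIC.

DIC = 2.14 mmol/kg

[CO2*] = KH · pCO2 = 10^(−1.50) × 2250×10^-6 = 7.115×10^-5 mol/kg
α₀ = 1/(1 + K1/[H⁺] + K1K2/[H⁺]²) = 1/(1 + 10^+1.46 + 10^-0.69) = 0.03328
DIC = [CO2*]/α₀ = 7.115×10^-5 / 0.03328 = 2.14 mmol/kg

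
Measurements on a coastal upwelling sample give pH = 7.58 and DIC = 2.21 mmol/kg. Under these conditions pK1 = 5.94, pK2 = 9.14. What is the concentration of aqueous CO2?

α₀ = 1 / (1 + K1/[H⁺] + K1K2/[H⁺]²) = 1 / (1 + 10^+1.64 + 10^+0.08)
   = 1 / (1 + 43.652 + 1.2023) = 1/45.854 = 0.02181
[CO2*] = α₀ × DIC = 0.02181 × 2.21 = 0.0482 mmol/kg

[CO2*] = 0.0482 mmol/kg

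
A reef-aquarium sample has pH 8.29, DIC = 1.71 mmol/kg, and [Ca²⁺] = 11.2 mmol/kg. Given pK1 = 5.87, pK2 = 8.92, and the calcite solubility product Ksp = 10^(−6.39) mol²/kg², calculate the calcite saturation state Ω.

α₂ = 1 / (1 + [H⁺]/K2 + [H⁺]²/(K1K2)) = 1 / (1 + 10^+0.63 + 10^-1.79)
   = 1 / (1 + 4.2658 + 0.016218) = 1/5.2820 = 0.1893
[CO3²⁻] = α₂ × DIC = 0.1893 × 1.71 = 0.3237 mmol/kg
Ksp = 10^(−6.39) = 4.074×10^-7
Ω = [Ca²⁺][CO3²⁻]/Ksp = (11.2×10^-3)(3.237×10^-4) / 4.074×10^-7 = 8.90

Ω = 8.90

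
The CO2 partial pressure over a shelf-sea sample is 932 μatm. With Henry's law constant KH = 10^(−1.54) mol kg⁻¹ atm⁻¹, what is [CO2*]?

[CO2*] = 26.9 μmol/kg

KH = 10^(−1.54) = 2.884×10^-2 mol kg⁻¹ atm⁻¹
[CO2*] = KH · pCO2 = 2.884×10^-2 × 932×10^-6 atm = 2.69×10^-5 mol/kg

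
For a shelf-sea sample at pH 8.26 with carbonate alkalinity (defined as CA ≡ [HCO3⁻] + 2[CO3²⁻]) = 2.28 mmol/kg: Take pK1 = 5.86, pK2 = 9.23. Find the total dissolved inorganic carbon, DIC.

CA = [HCO3⁻] + 2[CO3²⁻] = (α₁ + 2α₂)·DIC
At pH 8.26: [H⁺]/K1 = 10^-2.40 = 0.0039811, K2/[H⁺] = 10^-0.97 = 0.10715
α₁ = 1/(1 + 0.0039811 + 0.10715) = 1/1.1111 = 0.9000; α₂ = α₁·K2/[H⁺] = 0.09643
α₁ + 2α₂ = 1.0929
DIC = CA / (α₁ + 2α₂) = 2.28 / 1.0929 = 2.09 mmol/kg

DIC = 2.09 mmol/kg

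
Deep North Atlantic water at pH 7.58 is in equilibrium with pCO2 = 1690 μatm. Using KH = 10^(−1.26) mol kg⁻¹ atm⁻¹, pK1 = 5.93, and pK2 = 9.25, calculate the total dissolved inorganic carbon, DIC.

DIC = 4.33 mmol/kg

[CO2*] = KH · pCO2 = 10^(−1.26) × 1690×10^-6 = 9.287×10^-5 mol/kg
α₀ = 1/(1 + K1/[H⁺] + K1K2/[H⁺]²) = 1/(1 + 10^+1.65 + 10^-0.02) = 0.02145
DIC = [CO2*]/α₀ = 9.287×10^-5 / 0.02145 = 4.33 mmol/kg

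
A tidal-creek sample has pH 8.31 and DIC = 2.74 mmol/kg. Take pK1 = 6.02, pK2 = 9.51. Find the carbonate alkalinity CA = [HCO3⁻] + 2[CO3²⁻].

CA = 2.89 mmol/kg

CA = [HCO3⁻] + 2[CO3²⁻] = (α₁ + 2α₂)·DIC
At pH 8.31: [H⁺]/K1 = 10^-2.29 = 0.0051286, K2/[H⁺] = 10^-1.20 = 0.063096
α₁ = 1/(1 + 0.0051286 + 0.063096) = 1/1.0682 = 0.9361; α₂ = α₁·K2/[H⁺] = 0.05907
α₁ + 2α₂ = 1.0543
CA = 1.0543 × 2.74 = 2.89 mmol/kg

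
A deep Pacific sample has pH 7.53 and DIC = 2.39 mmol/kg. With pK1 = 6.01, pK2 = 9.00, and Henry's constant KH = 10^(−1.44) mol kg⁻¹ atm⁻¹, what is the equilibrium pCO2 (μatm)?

pCO2 = 1870 μatm

α₀ = 1 / (1 + K1/[H⁺] + K1K2/[H⁺]²) = 1 / (1 + 10^+1.52 + 10^+0.05)
   = 1 / (1 + 33.113 + 1.1220) = 1/35.235 = 0.02838
[CO2*] = α₀ × DIC = 0.02838 × 2.39 = 0.06783 mmol/kg
pCO2 = [CO2*]/KH = 6.783×10^-5 / 3.631×10^-2 = 1870 μatm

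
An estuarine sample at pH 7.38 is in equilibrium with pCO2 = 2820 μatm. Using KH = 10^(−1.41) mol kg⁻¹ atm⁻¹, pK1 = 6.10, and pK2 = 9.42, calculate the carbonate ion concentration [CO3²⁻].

[CO2*] = KH · pCO2 = 10^(−1.41) × 2820×10^-6 = 1.097×10^-4 mol/kg
α₀ = 1/(1 + K1/[H⁺] + K1K2/[H⁺]²) = 1/(1 + 10^+1.28 + 10^-0.76) = 0.04944
DIC = [CO2*]/α₀ = 1.097×10^-4 / 0.04944 = 2.219 mmol/kg
[CO3²⁻] = α₂·DIC; α₂ = 0.008591, so [CO3²⁻] = 0.008591 × 2.219 = 0.0191 mmol/kg = 19.1 μmol/kg

[CO3²⁻] = 19.1 μmol/kg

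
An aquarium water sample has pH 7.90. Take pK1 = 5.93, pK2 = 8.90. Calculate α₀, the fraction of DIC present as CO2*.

α₀ = 0.00965

α₀ = 1 / (1 + K1/[H⁺] + K1K2/[H⁺]²) = 1 / (1 + 10^+1.97 + 10^+0.97)
   = 1 / (1 + 93.325 + 9.3325) = 1/103.66 = 0.009647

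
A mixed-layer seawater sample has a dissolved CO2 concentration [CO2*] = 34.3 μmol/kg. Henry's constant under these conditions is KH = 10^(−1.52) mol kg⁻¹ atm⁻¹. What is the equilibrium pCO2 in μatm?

pCO2 = 1140 μatm

KH = 10^(−1.52) = 3.020×10^-2 mol kg⁻¹ atm⁻¹
pCO2 = [CO2*]/KH = 34.3×10^-6 / 3.020×10^-2 = 1.14×10^-3 atm = 1140 μatm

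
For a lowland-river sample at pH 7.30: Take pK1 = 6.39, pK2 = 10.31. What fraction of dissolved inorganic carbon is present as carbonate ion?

α₂ = 0.000869

α₂ = 1 / (1 + [H⁺]/K2 + [H⁺]²/(K1K2)) = 1 / (1 + 10^+3.01 + 10^+2.10)
   = 1 / (1 + 1023.3 + 125.89) = 1/1150.2 = 0.0008694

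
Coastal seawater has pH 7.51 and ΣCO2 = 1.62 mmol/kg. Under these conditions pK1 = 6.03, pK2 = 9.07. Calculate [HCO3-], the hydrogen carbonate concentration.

α₁ = 1 / (1 + [H⁺]/K1 + K2/[H⁺]) = 1 / (1 + 10^-1.48 + 10^-1.56)
   = 1 / (1 + 0.033113 + 0.027542) = 1/1.0607 = 0.9428
[HCO3⁻] = α₁ × DIC = 0.9428 × 1.62 = 1.53 mmol/kg

[HCO3⁻] = 1.53 mmol/kg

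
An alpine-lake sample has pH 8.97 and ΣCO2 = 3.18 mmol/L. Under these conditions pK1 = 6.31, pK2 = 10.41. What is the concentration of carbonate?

[CO3²⁻] = 0.111 mmol/L

α₂ = 1 / (1 + [H⁺]/K2 + [H⁺]²/(K1K2)) = 1 / (1 + 10^+1.44 + 10^-1.22)
   = 1 / (1 + 27.542 + 0.060256) = 1/28.603 = 0.03496
[CO3²⁻] = α₂ × DIC = 0.03496 × 3.18 = 0.111 mmol/L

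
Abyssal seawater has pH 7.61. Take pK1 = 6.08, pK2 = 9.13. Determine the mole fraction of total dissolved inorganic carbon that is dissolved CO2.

α₀ = 1 / (1 + K1/[H⁺] + K1K2/[H⁺]²) = 1 / (1 + 10^+1.53 + 10^+0.01)
   = 1 / (1 + 33.884 + 1.0233) = 1/35.908 = 0.02785

α₀ = 0.0278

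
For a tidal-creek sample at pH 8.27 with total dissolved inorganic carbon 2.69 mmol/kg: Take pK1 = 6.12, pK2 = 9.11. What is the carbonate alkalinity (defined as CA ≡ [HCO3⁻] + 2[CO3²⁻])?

CA = [HCO3⁻] + 2[CO3²⁻] = (α₁ + 2α₂)·DIC
At pH 8.27: [H⁺]/K1 = 10^-2.15 = 0.0070795, K2/[H⁺] = 10^-0.84 = 0.14454
α₁ = 1/(1 + 0.0070795 + 0.14454) = 1/1.1516 = 0.8683; α₂ = α₁·K2/[H⁺] = 0.1255
α₁ + 2α₂ = 1.1194
CA = 1.1194 × 2.69 = 3.01 mmol/kg

CA = 3.01 mmol/kg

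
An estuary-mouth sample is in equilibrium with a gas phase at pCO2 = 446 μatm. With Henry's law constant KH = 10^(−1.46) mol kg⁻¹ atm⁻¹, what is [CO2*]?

[CO2*] = 15.5 μmol/kg

KH = 10^(−1.46) = 3.467×10^-2 mol kg⁻¹ atm⁻¹
[CO2*] = KH · pCO2 = 3.467×10^-2 × 446×10^-6 atm = 1.55×10^-5 mol/kg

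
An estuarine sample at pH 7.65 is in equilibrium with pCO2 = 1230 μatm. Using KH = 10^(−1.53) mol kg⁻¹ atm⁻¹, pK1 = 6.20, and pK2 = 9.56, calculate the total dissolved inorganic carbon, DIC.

DIC = 1.07 mmol/kg

[CO2*] = KH · pCO2 = 10^(−1.53) × 1230×10^-6 = 3.630×10^-5 mol/kg
α₀ = 1/(1 + K1/[H⁺] + K1K2/[H⁺]²) = 1/(1 + 10^+1.45 + 10^-0.46) = 0.03386
DIC = [CO2*]/α₀ = 3.630×10^-5 / 0.03386 = 1.07 mmol/kg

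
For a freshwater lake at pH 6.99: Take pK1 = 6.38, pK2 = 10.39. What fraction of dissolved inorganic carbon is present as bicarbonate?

α₁ = 1 / (1 + [H⁺]/K1 + K2/[H⁺]) = 1 / (1 + 10^-0.61 + 10^-3.40)
   = 1 / (1 + 0.24547 + 0.00039811) = 1/1.2459 = 0.8027

α₁ = 0.803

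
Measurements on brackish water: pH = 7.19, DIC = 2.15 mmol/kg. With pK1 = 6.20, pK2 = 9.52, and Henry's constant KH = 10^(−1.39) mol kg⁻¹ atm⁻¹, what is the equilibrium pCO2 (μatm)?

pCO2 = 4880 μatm

α₀ = 1 / (1 + K1/[H⁺] + K1K2/[H⁺]²) = 1 / (1 + 10^+0.99 + 10^-1.34)
   = 1 / (1 + 9.7724 + 0.045709) = 1/10.818 = 0.09244
[CO2*] = α₀ × DIC = 0.09244 × 2.15 = 0.1987 mmol/kg
pCO2 = [CO2*]/KH = 1.987×10^-4 / 4.074×10^-2 = 4880 μatm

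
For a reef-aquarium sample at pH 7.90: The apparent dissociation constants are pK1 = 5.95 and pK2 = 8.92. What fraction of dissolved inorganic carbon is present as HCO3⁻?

α₁ = 0.904

α₁ = 1 / (1 + [H⁺]/K1 + K2/[H⁺]) = 1 / (1 + 10^-1.95 + 10^-1.02)
   = 1 / (1 + 0.011220 + 0.095499) = 1/1.1067 = 0.9036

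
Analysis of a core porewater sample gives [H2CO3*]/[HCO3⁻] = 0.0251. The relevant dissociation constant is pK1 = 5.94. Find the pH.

pH = 7.54

From K1 = [H⁺][HCO3⁻]/[H2CO3*]:  pH = pK1 − log₁₀([H2CO3*]/[HCO3⁻])
log₁₀(0.0251) = -1.600
pH = 5.94 − (-1.600) = 7.54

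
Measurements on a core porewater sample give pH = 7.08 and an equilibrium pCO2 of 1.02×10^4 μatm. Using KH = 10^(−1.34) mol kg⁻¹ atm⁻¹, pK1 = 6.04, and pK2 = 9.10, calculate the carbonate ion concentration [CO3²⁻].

[CO2*] = KH · pCO2 = 10^(−1.34) × 1.02×10^4×10^-6 = 4.662×10^-4 mol/kg
α₀ = 1/(1 + K1/[H⁺] + K1K2/[H⁺]²) = 1/(1 + 10^+1.04 + 10^-0.98) = 0.08285
DIC = [CO2*]/α₀ = 4.662×10^-4 / 0.08285 = 5.627 mmol/kg
[CO3²⁻] = α₂·DIC; α₂ = 0.008676, so [CO3²⁻] = 0.008676 × 5.627 = 0.0488 mmol/kg

[CO3²⁻] = 0.0488 mmol/kg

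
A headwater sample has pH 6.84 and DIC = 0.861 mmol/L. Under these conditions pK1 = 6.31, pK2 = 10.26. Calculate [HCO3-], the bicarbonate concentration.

[HCO3⁻] = 0.665 mmol/L

α₁ = 1 / (1 + [H⁺]/K1 + K2/[H⁺]) = 1 / (1 + 10^-0.53 + 10^-3.42)
   = 1 / (1 + 0.29512 + 0.00038019) = 1/1.2955 = 0.7719
[HCO3⁻] = α₁ × DIC = 0.7719 × 0.861 = 0.665 mmol/L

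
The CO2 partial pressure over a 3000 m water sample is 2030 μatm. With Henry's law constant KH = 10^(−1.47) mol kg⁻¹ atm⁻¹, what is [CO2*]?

[CO2*] = 68.8 μmol/kg

KH = 10^(−1.47) = 3.388×10^-2 mol kg⁻¹ atm⁻¹
[CO2*] = KH · pCO2 = 3.388×10^-2 × 2030×10^-6 atm = 6.88×10^-5 mol/kg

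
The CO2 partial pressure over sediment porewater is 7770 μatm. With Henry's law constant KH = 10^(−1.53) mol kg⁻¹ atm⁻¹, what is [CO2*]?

[CO2*] = 229 μmol/kg

KH = 10^(−1.53) = 2.951×10^-2 mol kg⁻¹ atm⁻¹
[CO2*] = KH · pCO2 = 2.951×10^-2 × 7770×10^-6 atm = 2.29×10^-4 mol/kg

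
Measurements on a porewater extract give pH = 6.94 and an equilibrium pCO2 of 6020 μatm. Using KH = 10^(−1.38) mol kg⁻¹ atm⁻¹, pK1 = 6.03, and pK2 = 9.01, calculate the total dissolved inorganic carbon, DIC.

[CO2*] = KH · pCO2 = 10^(−1.38) × 6020×10^-6 = 2.510×10^-4 mol/kg
α₀ = 1/(1 + K1/[H⁺] + K1K2/[H⁺]²) = 1/(1 + 10^+0.91 + 10^-1.16) = 0.1087
DIC = [CO2*]/α₀ = 2.510×10^-4 / 0.1087 = 2.31 mmol/kg

DIC = 2.31 mmol/kg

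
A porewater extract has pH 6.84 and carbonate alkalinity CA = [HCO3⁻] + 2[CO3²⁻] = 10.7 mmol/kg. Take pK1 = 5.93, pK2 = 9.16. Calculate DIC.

DIC = 12.0 mmol/kg

CA = [HCO3⁻] + 2[CO3²⁻] = (α₁ + 2α₂)·DIC
At pH 6.84: [H⁺]/K1 = 10^-0.91 = 0.12303, K2/[H⁺] = 10^-2.32 = 0.0047863
α₁ = 1/(1 + 0.12303 + 0.0047863) = 1/1.1278 = 0.8867; α₂ = α₁·K2/[H⁺] = 0.004244
α₁ + 2α₂ = 0.8952
DIC = CA / (α₁ + 2α₂) = 10.7 / 0.8952 = 12.0 mmol/kg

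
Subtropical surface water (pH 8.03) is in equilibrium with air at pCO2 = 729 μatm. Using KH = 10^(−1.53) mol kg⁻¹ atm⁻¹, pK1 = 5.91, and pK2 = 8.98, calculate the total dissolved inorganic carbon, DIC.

DIC = 3.18 mmol/kg

[CO2*] = KH · pCO2 = 10^(−1.53) × 729×10^-6 = 2.151×10^-5 mol/kg
α₀ = 1/(1 + K1/[H⁺] + K1K2/[H⁺]²) = 1/(1 + 10^+2.12 + 10^+1.17) = 0.006774
DIC = [CO2*]/α₀ = 2.151×10^-5 / 0.006774 = 3.18 mmol/kg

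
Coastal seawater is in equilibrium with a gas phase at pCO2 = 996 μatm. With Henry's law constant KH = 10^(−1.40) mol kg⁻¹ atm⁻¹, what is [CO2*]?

KH = 10^(−1.40) = 3.981×10^-2 mol kg⁻¹ atm⁻¹
[CO2*] = KH · pCO2 = 3.981×10^-2 × 996×10^-6 atm = 3.97×10^-5 mol/kg

[CO2*] = 39.7 μmol/kg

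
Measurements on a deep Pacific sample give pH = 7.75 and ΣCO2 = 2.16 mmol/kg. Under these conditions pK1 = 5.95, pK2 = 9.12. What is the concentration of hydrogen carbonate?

α₁ = 1 / (1 + [H⁺]/K1 + K2/[H⁺]) = 1 / (1 + 10^-1.80 + 10^-1.37)
   = 1 / (1 + 0.015849 + 0.042658) = 1/1.0585 = 0.9447
[HCO3⁻] = α₁ × DIC = 0.9447 × 2.16 = 2.04 mmol/kg

[HCO3⁻] = 2.04 mmol/kg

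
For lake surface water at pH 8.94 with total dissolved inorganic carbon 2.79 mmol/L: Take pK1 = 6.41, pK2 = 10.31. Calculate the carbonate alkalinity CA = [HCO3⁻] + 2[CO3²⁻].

CA = 2.90 mmol/L

CA = [HCO3⁻] + 2[CO3²⁻] = (α₁ + 2α₂)·DIC
At pH 8.94: [H⁺]/K1 = 10^-2.53 = 0.0029512, K2/[H⁺] = 10^-1.37 = 0.042658
α₁ = 1/(1 + 0.0029512 + 0.042658) = 1/1.0456 = 0.9564; α₂ = α₁·K2/[H⁺] = 0.04080
α₁ + 2α₂ = 1.0380
CA = 1.0380 × 2.79 = 2.90 mmol/L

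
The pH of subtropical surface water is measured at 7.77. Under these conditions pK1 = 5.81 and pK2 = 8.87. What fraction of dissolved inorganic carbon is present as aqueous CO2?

α₀ = 1 / (1 + K1/[H⁺] + K1K2/[H⁺]²) = 1 / (1 + 10^+1.96 + 10^+0.86)
   = 1 / (1 + 91.201 + 7.2444) = 1/99.445 = 0.01006

α₀ = 0.0101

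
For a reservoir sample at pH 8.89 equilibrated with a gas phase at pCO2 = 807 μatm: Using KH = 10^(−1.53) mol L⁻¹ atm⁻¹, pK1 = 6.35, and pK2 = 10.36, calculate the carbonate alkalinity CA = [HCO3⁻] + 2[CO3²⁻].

CA = 8.82 mmol/L

[CO2*] = KH · pCO2 = 10^(−1.53) × 807×10^-6 = 2.382×10^-5 mol/L
α₀ = 1/(1 + K1/[H⁺] + K1K2/[H⁺]²) = 1/(1 + 10^+2.54 + 10^+1.07) = 0.002782
DIC = [CO2*]/α₀ = 2.382×10^-5 / 0.002782 = 8.562 mmol/L
CA = (α₁ + 2α₂)·DIC = (0.9645 + 2×0.03268) × 8.562 = 8.82 mmol/L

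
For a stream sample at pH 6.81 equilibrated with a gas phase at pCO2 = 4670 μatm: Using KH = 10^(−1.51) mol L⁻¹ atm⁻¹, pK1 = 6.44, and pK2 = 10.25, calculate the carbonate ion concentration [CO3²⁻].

[CO3²⁻] = 0.123 μmol/L

[CO2*] = KH · pCO2 = 10^(−1.51) × 4670×10^-6 = 1.443×10^-4 mol/L
α₀ = 1/(1 + K1/[H⁺] + K1K2/[H⁺]²) = 1/(1 + 10^+0.37 + 10^-3.07) = 0.2989
DIC = [CO2*]/α₀ = 1.443×10^-4 / 0.2989 = 0.4828 mmol/L
[CO3²⁻] = α₂·DIC; α₂ = 0.0002544, so [CO3²⁻] = 0.0002544 × 0.4828 = 0.000123 mmol/L = 0.123 μmol/L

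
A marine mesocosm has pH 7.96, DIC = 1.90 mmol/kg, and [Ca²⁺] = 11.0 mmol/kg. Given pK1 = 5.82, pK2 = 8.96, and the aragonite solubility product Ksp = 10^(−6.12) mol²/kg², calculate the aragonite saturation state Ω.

α₂ = 1 / (1 + [H⁺]/K2 + [H⁺]²/(K1K2)) = 1 / (1 + 10^+1.00 + 10^-1.14)
   = 1 / (1 + 10.000 + 0.072444) = 1/11.072 = 0.09031
[CO3²⁻] = α₂ × DIC = 0.09031 × 1.90 = 0.1716 mmol/kg
Ksp = 10^(−6.12) = 7.586×10^-7
Ω = [Ca²⁺][CO3²⁻]/Ksp = (11.0×10^-3)(1.716×10^-4) / 7.586×10^-7 = 2.49

Ω = 2.49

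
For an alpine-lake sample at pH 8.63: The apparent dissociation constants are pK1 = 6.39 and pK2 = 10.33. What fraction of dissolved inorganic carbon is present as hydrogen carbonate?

α₁ = 1 / (1 + [H⁺]/K1 + K2/[H⁺]) = 1 / (1 + 10^-2.24 + 10^-1.70)
   = 1 / (1 + 0.0057544 + 0.019953) = 1/1.0257 = 0.9749

α₁ = 0.975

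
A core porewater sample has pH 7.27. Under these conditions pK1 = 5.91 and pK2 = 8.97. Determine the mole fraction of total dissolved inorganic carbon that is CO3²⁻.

α₂ = 0.0188

α₂ = 1 / (1 + [H⁺]/K2 + [H⁺]²/(K1K2)) = 1 / (1 + 10^+1.70 + 10^+0.34)
   = 1 / (1 + 50.119 + 2.1878) = 1/53.306 = 0.01876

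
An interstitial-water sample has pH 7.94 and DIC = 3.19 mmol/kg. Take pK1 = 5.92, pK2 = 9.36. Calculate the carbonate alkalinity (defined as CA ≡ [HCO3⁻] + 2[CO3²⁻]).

CA = 3.28 mmol/kg

CA = [HCO3⁻] + 2[CO3²⁻] = (α₁ + 2α₂)·DIC
At pH 7.94: [H⁺]/K1 = 10^-2.02 = 0.0095499, K2/[H⁺] = 10^-1.42 = 0.038019
α₁ = 1/(1 + 0.0095499 + 0.038019) = 1/1.0476 = 0.9546; α₂ = α₁·K2/[H⁺] = 0.03629
α₁ + 2α₂ = 1.0272
CA = 1.0272 × 3.19 = 3.28 mmol/kg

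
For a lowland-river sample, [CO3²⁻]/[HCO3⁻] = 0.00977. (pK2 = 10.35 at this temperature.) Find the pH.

From K2 = [H⁺][CO3²⁻]/[HCO3⁻]:  pH = pK2 + log₁₀([CO3²⁻]/[HCO3⁻])
log₁₀(0.00977) = -2.010
pH = 10.35 + (-2.010) = 8.34

pH = 8.34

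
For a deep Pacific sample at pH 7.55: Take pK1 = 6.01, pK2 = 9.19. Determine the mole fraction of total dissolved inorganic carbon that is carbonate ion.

α₂ = 0.0218

α₂ = 1 / (1 + [H⁺]/K2 + [H⁺]²/(K1K2)) = 1 / (1 + 10^+1.64 + 10^+0.10)
   = 1 / (1 + 43.652 + 1.2589) = 1/45.911 = 0.02178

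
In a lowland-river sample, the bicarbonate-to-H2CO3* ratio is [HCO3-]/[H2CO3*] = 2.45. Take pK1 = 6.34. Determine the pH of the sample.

pH = 6.73

From K1 = [H⁺][HCO3-]/[H2CO3*]:  pH = pK1 + log₁₀([HCO3-]/[H2CO3*])
log₁₀(2.45) = +0.389
pH = 6.34 + (+0.389) = 6.73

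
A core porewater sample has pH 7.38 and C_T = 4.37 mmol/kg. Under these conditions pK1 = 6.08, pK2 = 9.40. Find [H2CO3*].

α₀ = 1 / (1 + K1/[H⁺] + K1K2/[H⁺]²) = 1 / (1 + 10^+1.30 + 10^-0.72)
   = 1 / (1 + 19.953 + 0.19055) = 1/21.143 = 0.04730
[CO2*] = α₀ × DIC = 0.04730 × 4.37 = 0.207 mmol/kg

[CO2*] = 0.207 mmol/kg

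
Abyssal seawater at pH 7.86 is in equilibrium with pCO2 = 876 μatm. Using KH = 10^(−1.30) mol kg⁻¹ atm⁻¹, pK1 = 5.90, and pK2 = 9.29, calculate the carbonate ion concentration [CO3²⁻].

[CO2*] = KH · pCO2 = 10^(−1.30) × 876×10^-6 = 4.390×10^-5 mol/kg
α₀ = 1/(1 + K1/[H⁺] + K1K2/[H⁺]²) = 1/(1 + 10^+1.96 + 10^+0.53) = 0.01046
DIC = [CO2*]/α₀ = 4.390×10^-5 / 0.01046 = 4.197 mmol/kg
[CO3²⁻] = α₂·DIC; α₂ = 0.03545, so [CO3²⁻] = 0.03545 × 4.197 = 0.149 mmol/kg

[CO3²⁻] = 0.149 mmol/kg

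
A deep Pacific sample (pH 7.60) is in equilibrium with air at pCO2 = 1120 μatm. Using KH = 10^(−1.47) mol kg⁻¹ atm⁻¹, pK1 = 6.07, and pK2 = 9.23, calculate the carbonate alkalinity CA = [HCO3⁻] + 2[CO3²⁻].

CA = 1.35 mmol/kg

[CO2*] = KH · pCO2 = 10^(−1.47) × 1120×10^-6 = 3.795×10^-5 mol/kg
α₀ = 1/(1 + K1/[H⁺] + K1K2/[H⁺]²) = 1/(1 + 10^+1.53 + 10^-0.10) = 0.02803
DIC = [CO2*]/α₀ = 3.795×10^-5 / 0.02803 = 1.354 mmol/kg
CA = (α₁ + 2α₂)·DIC = (0.9497 + 2×0.02226) × 1.354 = 1.35 mmol/kg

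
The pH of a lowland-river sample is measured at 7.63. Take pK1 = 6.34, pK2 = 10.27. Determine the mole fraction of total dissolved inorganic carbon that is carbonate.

α₂ = 1 / (1 + [H⁺]/K2 + [H⁺]²/(K1K2)) = 1 / (1 + 10^+2.64 + 10^+1.35)
   = 1 / (1 + 436.52 + 22.387) = 1/459.90 = 0.002174

α₂ = 0.00217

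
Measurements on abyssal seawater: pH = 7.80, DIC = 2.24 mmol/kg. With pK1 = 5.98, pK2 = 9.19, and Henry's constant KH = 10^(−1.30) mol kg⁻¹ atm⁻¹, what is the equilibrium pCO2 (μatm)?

pCO2 = 641 μatm

α₀ = 1 / (1 + K1/[H⁺] + K1K2/[H⁺]²) = 1 / (1 + 10^+1.82 + 10^+0.43)
   = 1 / (1 + 66.069 + 2.6915) = 1/69.761 = 0.01433
[CO2*] = α₀ × DIC = 0.01433 × 2.24 = 0.03211 mmol/kg
pCO2 = [CO2*]/KH = 3.211×10^-5 / 5.012×10^-2 = 641 μatm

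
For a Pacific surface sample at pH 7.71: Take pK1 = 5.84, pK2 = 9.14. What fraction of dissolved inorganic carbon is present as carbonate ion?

α₂ = 0.0354

α₂ = 1 / (1 + [H⁺]/K2 + [H⁺]²/(K1K2)) = 1 / (1 + 10^+1.43 + 10^-0.44)
   = 1 / (1 + 26.915 + 0.36308) = 1/28.278 = 0.03536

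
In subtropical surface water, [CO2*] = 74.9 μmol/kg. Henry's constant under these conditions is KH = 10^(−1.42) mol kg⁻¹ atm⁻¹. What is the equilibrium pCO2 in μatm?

KH = 10^(−1.42) = 3.802×10^-2 mol kg⁻¹ atm⁻¹
pCO2 = [CO2*]/KH = 74.9×10^-6 / 3.802×10^-2 = 1.97×10^-3 atm = 1970 μatm

pCO2 = 1970 μatm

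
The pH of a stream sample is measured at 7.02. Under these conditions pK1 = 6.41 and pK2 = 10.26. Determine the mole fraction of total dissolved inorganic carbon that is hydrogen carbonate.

α₁ = 0.803

α₁ = 1 / (1 + [H⁺]/K1 + K2/[H⁺]) = 1 / (1 + 10^-0.61 + 10^-3.24)
   = 1 / (1 + 0.24547 + 0.00057544) = 1/1.2460 = 0.8025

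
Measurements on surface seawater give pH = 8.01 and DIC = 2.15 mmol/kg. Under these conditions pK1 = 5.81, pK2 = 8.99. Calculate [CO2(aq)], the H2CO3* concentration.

[CO2*] = 12.2 μmol/kg

α₀ = 1 / (1 + K1/[H⁺] + K1K2/[H⁺]²) = 1 / (1 + 10^+2.20 + 10^+1.22)
   = 1 / (1 + 158.49 + 16.596) = 1/176.09 = 0.005679
[CO2*] = α₀ × DIC = 0.005679 × 2.15 = 0.0122 mmol/kg = 12.2 μmol/kg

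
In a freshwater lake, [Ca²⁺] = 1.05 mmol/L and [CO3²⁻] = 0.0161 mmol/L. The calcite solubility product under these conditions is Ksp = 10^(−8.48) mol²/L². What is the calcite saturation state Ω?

Ω = 5.11

Ksp = 10^(−8.48) = 3.311×10^-9
Ω = [Ca²⁺][CO3²⁻]/Ksp = (1.05×10^-3)(0.0161×10^-3) / 3.311×10^-9 = 5.11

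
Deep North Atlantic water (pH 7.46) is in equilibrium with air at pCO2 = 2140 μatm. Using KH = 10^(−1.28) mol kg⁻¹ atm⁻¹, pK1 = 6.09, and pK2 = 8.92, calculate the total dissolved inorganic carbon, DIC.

[CO2*] = KH · pCO2 = 10^(−1.28) × 2140×10^-6 = 1.123×10^-4 mol/kg
α₀ = 1/(1 + K1/[H⁺] + K1K2/[H⁺]²) = 1/(1 + 10^+1.37 + 10^-0.09) = 0.03960
DIC = [CO2*]/α₀ = 1.123×10^-4 / 0.03960 = 2.84 mmol/kg

DIC = 2.84 mmol/kg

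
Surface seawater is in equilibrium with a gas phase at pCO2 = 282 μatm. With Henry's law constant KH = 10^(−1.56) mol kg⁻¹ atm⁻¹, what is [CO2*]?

[CO2*] = 7.77 μmol/kg

KH = 10^(−1.56) = 2.754×10^-2 mol kg⁻¹ atm⁻¹
[CO2*] = KH · pCO2 = 2.754×10^-2 × 282×10^-6 atm = 7.77×10^-6 mol/kg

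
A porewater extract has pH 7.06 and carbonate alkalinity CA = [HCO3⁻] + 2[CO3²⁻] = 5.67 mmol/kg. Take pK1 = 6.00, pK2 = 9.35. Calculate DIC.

CA = [HCO3⁻] + 2[CO3²⁻] = (α₁ + 2α₂)·DIC
At pH 7.06: [H⁺]/K1 = 10^-1.06 = 0.087096, K2/[H⁺] = 10^-2.29 = 0.0051286
α₁ = 1/(1 + 0.087096 + 0.0051286) = 1/1.0922 = 0.9156; α₂ = α₁·K2/[H⁺] = 0.004696
α₁ + 2α₂ = 0.9250
DIC = CA / (α₁ + 2α₂) = 5.67 / 0.9250 = 6.13 mmol/kg

DIC = 6.13 mmol/kg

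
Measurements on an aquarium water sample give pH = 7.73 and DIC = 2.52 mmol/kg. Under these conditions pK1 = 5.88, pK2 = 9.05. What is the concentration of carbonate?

[CO3²⁻] = 0.114 mmol/kg

α₂ = 1 / (1 + [H⁺]/K2 + [H⁺]²/(K1K2)) = 1 / (1 + 10^+1.32 + 10^-0.53)
   = 1 / (1 + 20.893 + 0.29512) = 1/22.188 = 0.04507
[CO3²⁻] = α₂ × DIC = 0.04507 × 2.52 = 0.114 mmol/kg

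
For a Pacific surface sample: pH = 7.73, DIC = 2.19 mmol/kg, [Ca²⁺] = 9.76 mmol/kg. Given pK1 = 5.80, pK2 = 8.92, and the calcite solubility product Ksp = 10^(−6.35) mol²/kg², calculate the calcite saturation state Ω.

α₂ = 1 / (1 + [H⁺]/K2 + [H⁺]²/(K1K2)) = 1 / (1 + 10^+1.19 + 10^-0.74)
   = 1 / (1 + 15.488 + 0.18197) = 1/16.670 = 0.05999
[CO3²⁻] = α₂ × DIC = 0.05999 × 2.19 = 0.1314 mmol/kg
Ksp = 10^(−6.35) = 4.467×10^-7
Ω = [Ca²⁺][CO3²⁻]/Ksp = (9.76×10^-3)(1.314×10^-4) / 4.467×10^-7 = 2.87

Ω = 2.87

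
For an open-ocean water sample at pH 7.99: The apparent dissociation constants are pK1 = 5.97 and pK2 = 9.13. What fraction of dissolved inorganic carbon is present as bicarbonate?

α₁ = 0.924

α₁ = 1 / (1 + [H⁺]/K1 + K2/[H⁺]) = 1 / (1 + 10^-2.02 + 10^-1.14)
   = 1 / (1 + 0.0095499 + 0.072444) = 1/1.0820 = 0.9242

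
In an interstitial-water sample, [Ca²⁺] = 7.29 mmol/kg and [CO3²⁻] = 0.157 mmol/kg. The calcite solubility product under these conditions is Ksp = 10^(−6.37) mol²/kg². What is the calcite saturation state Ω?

Ksp = 10^(−6.37) = 4.266×10^-7
Ω = [Ca²⁺][CO3²⁻]/Ksp = (7.29×10^-3)(0.157×10^-3) / 4.266×10^-7 = 2.68

Ω = 2.68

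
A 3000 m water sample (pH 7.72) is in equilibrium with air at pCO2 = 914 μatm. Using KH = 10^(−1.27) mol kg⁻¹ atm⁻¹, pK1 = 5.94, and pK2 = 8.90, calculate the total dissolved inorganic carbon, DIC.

[CO2*] = KH · pCO2 = 10^(−1.27) × 914×10^-6 = 4.908×10^-5 mol/kg
α₀ = 1/(1 + K1/[H⁺] + K1K2/[H⁺]²) = 1/(1 + 10^+1.78 + 10^+0.60) = 0.01533
DIC = [CO2*]/α₀ = 4.908×10^-5 / 0.01533 = 3.20 mmol/kg

DIC = 3.20 mmol/kg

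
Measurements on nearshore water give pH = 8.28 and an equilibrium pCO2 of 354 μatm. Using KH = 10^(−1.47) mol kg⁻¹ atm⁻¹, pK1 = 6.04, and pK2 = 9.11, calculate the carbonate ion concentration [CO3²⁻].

[CO2*] = KH · pCO2 = 10^(−1.47) × 354×10^-6 = 1.200×10^-5 mol/kg
α₀ = 1/(1 + K1/[H⁺] + K1K2/[H⁺]²) = 1/(1 + 10^+2.24 + 10^+1.41) = 0.004988
DIC = [CO2*]/α₀ = 1.200×10^-5 / 0.004988 = 2.405 mmol/kg
[CO3²⁻] = α₂·DIC; α₂ = 0.1282, so [CO3²⁻] = 0.1282 × 2.405 = 0.308 mmol/kg

[CO3²⁻] = 0.308 mmol/kg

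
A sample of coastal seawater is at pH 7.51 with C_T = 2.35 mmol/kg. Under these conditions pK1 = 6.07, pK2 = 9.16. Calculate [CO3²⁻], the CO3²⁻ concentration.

[CO3²⁻] = 0.0497 mmol/kg

α₂ = 1 / (1 + [H⁺]/K2 + [H⁺]²/(K1K2)) = 1 / (1 + 10^+1.65 + 10^+0.21)
   = 1 / (1 + 44.668 + 1.6218) = 1/47.290 = 0.02115
[CO3²⁻] = α₂ × DIC = 0.02115 × 2.35 = 0.0497 mmol/kg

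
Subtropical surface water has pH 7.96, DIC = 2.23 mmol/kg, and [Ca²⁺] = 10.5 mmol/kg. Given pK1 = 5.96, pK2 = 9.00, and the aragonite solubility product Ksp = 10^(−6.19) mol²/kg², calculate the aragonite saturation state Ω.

α₂ = 1 / (1 + [H⁺]/K2 + [H⁺]²/(K1K2)) = 1 / (1 + 10^+1.04 + 10^-0.96)
   = 1 / (1 + 10.965 + 0.10965) = 1/12.074 = 0.08282
[CO3²⁻] = α₂ × DIC = 0.08282 × 2.23 = 0.1847 mmol/kg
Ksp = 10^(−6.19) = 6.457×10^-7
Ω = [Ca²⁺][CO3²⁻]/Ksp = (10.5×10^-3)(1.847×10^-4) / 6.457×10^-7 = 3.00

Ω = 3.00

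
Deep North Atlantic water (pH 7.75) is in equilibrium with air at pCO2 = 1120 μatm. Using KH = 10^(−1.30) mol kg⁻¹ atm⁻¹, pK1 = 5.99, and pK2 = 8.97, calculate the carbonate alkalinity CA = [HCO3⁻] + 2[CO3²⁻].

CA = 3.62 mmol/kg

[CO2*] = KH · pCO2 = 10^(−1.30) × 1120×10^-6 = 5.613×10^-5 mol/kg
α₀ = 1/(1 + K1/[H⁺] + K1K2/[H⁺]²) = 1/(1 + 10^+1.76 + 10^+0.54) = 0.01613
DIC = [CO2*]/α₀ = 5.613×10^-5 / 0.01613 = 3.481 mmol/kg
CA = (α₁ + 2α₂)·DIC = (0.9280 + 2×0.05592) × 3.481 = 3.62 mmol/kg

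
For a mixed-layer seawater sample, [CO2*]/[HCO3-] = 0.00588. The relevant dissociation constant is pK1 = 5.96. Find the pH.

pH = 8.19

From K1 = [H⁺][HCO3-]/[CO2*]:  pH = pK1 − log₁₀([CO2*]/[HCO3-])
log₁₀(0.00588) = -2.231
pH = 5.96 − (-2.231) = 8.19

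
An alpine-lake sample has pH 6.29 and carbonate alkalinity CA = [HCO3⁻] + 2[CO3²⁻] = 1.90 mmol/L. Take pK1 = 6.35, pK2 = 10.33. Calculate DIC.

DIC = 4.08 mmol/L

CA = [HCO3⁻] + 2[CO3²⁻] = (α₁ + 2α₂)·DIC
At pH 6.29: [H⁺]/K1 = 10^0.06 = 1.1482, K2/[H⁺] = 10^-4.04 = 9.1201×10^-5
α₁ = 1/(1 + 1.1482 + 9.1201×10^-5) = 1/2.1482 = 0.4655; α₂ = α₁·K2/[H⁺] = 4.245×10^-5
α₁ + 2α₂ = 0.4656
DIC = CA / (α₁ + 2α₂) = 1.90 / 0.4656 = 4.08 mmol/L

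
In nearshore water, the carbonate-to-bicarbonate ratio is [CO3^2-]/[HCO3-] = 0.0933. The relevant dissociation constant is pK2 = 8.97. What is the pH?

From K2 = [H⁺][CO3^2-]/[HCO3-]:  pH = pK2 + log₁₀([CO3^2-]/[HCO3-])
log₁₀(0.0933) = -1.030
pH = 8.97 + (-1.030) = 7.94

pH = 7.94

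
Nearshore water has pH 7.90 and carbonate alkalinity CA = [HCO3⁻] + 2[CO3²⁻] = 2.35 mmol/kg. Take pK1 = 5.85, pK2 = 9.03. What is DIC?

CA = [HCO3⁻] + 2[CO3²⁻] = (α₁ + 2α₂)·DIC
At pH 7.90: [H⁺]/K1 = 10^-2.05 = 0.0089125, K2/[H⁺] = 10^-1.13 = 0.074131
α₁ = 1/(1 + 0.0089125 + 0.074131) = 1/1.0830 = 0.9233; α₂ = α₁·K2/[H⁺] = 0.06845
α₁ + 2α₂ = 1.0602
DIC = CA / (α₁ + 2α₂) = 2.35 / 1.0602 = 2.22 mmol/kg

DIC = 2.22 mmol/kg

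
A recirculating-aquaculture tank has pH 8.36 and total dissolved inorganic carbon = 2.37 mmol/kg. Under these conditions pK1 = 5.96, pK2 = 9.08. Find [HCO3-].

α₁ = 1 / (1 + [H⁺]/K1 + K2/[H⁺]) = 1 / (1 + 10^-2.40 + 10^-0.72)
   = 1 / (1 + 0.0039811 + 0.19055) = 1/1.1945 = 0.8372
[HCO3⁻] = α₁ × DIC = 0.8372 × 2.37 = 1.98 mmol/kg

[HCO3⁻] = 1.98 mmol/kg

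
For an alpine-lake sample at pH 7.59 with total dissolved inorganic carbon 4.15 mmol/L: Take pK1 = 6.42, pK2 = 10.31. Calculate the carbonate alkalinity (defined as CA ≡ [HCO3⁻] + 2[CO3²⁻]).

CA = 3.90 mmol/L

CA = [HCO3⁻] + 2[CO3²⁻] = (α₁ + 2α₂)·DIC
At pH 7.59: [H⁺]/K1 = 10^-1.17 = 0.067608, K2/[H⁺] = 10^-2.72 = 0.0019055
α₁ = 1/(1 + 0.067608 + 0.0019055) = 1/1.0695 = 0.9350; α₂ = α₁·K2/[H⁺] = 0.001782
α₁ + 2α₂ = 0.9386
CA = 0.9386 × 4.15 = 3.90 mmol/L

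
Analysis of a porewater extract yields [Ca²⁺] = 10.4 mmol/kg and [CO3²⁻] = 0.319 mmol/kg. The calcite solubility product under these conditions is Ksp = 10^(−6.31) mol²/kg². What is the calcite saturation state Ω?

Ω = 6.77

Ksp = 10^(−6.31) = 4.898×10^-7
Ω = [Ca²⁺][CO3²⁻]/Ksp = (10.4×10^-3)(0.319×10^-3) / 4.898×10^-7 = 6.77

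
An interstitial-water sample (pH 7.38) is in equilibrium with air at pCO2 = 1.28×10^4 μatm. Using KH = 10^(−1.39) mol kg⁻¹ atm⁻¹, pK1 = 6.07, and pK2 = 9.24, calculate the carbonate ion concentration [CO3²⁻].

[CO2*] = KH · pCO2 = 10^(−1.39) × 1.28×10^4×10^-6 = 5.214×10^-4 mol/kg
α₀ = 1/(1 + K1/[H⁺] + K1K2/[H⁺]²) = 1/(1 + 10^+1.31 + 10^-0.55) = 0.04608
DIC = [CO2*]/α₀ = 5.214×10^-4 / 0.04608 = 11.31 mmol/kg
[CO3²⁻] = α₂·DIC; α₂ = 0.01299, so [CO3²⁻] = 0.01299 × 11.31 = 0.147 mmol/kg

[CO3²⁻] = 0.147 mmol/kg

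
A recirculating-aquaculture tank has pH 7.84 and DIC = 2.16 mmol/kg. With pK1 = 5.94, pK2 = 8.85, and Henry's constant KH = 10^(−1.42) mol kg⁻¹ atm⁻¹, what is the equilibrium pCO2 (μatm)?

α₀ = 1 / (1 + K1/[H⁺] + K1K2/[H⁺]²) = 1 / (1 + 10^+1.90 + 10^+0.89)
   = 1 / (1 + 79.433 + 7.7625) = 1/88.195 = 0.01134
[CO2*] = α₀ × DIC = 0.01134 × 2.16 = 0.02449 mmol/kg
pCO2 = [CO2*]/KH = 2.449×10^-5 / 3.802×10^-2 = 644 μatm

pCO2 = 644 μatm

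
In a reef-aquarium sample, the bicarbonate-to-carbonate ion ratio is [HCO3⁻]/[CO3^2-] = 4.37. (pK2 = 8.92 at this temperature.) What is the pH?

From K2 = [H⁺][CO3^2-]/[HCO3⁻]:  pH = pK2 − log₁₀([HCO3⁻]/[CO3^2-])
log₁₀(4.37) = +0.640
pH = 8.92 − (+0.640) = 8.28

pH = 8.28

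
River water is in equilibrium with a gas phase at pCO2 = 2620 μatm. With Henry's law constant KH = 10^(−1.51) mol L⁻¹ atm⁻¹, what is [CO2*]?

[CO2*] = 81.0 μmol/L

KH = 10^(−1.51) = 3.090×10^-2 mol L⁻¹ atm⁻¹
[CO2*] = KH · pCO2 = 3.090×10^-2 × 2620×10^-6 atm = 8.10×10^-5 mol/L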